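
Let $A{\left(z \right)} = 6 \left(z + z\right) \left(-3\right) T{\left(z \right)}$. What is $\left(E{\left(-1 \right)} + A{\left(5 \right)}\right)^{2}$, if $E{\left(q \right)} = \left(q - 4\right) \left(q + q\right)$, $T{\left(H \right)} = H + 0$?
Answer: $792100$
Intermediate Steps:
$T{\left(H \right)} = H$
$E{\left(q \right)} = 2 q \left(-4 + q\right)$ ($E{\left(q \right)} = \left(-4 + q\right) 2 q = 2 q \left(-4 + q\right)$)
$A{\left(z \right)} = - 36 z^{2}$ ($A{\left(z \right)} = 6 \left(z + z\right) \left(-3\right) z = 6 \cdot 2 z \left(-3\right) z = 12 z \left(-3\right) z = - 36 z z = - 36 z^{2}$)
$\left(E{\left(-1 \right)} + A{\left(5 \right)}\right)^{2} = \left(2 \left(-1\right) \left(-4 - 1\right) - 36 \cdot 5^{2}\right)^{2} = \left(2 \left(-1\right) \left(-5\right) - 900\right)^{2} = \left(10 - 900\right)^{2} = \left(-890\right)^{2} = 792100$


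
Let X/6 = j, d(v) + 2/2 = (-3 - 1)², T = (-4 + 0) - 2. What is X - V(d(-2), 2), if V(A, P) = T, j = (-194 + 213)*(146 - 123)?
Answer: 2628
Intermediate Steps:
T = -6 (T = -4 - 2 = -6)
d(v) = 15 (d(v) = -1 + (-3 - 1)² = -1 + (-4)² = -1 + 16 = 15)
j = 437 (j = 19*23 = 437)
V(A, P) = -6
X = 2622 (X = 6*437 = 2622)
X - V(d(-2), 2) = 2622 - 1*(-6) = 2622 + 6 = 2628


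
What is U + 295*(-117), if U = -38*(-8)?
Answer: -34211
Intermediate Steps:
U = 304
U + 295*(-117) = 304 + 295*(-117) = 304 - 34515 = -34211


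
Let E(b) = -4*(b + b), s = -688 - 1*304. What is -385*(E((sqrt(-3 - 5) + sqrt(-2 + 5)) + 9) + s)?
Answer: 409640 + 3080*sqrt(3) + 6160*I*sqrt(2) ≈ 4.1497e+5 + 8711.6*I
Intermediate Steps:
s = -992 (s = -688 - 304 = -992)
E(b) = -8*b
-385*(E((sqrt(-3 - 5) + sqrt(-2 + 5)) + 9) + s) = -385*(-8*((sqrt(-3 - 5) + sqrt(-2 + 5)) + 9) - 992) = -385*(-8*((sqrt(-8) + sqrt(3)) + 9) - 992) = -385*(-8*((2*I*sqrt(2) + sqrt(3)) + 9) - 992) = -385*(-8*((sqrt(3) + 2*I*sqrt(2)) + 9) - 992) = -385*(-8*(9 + sqrt(3) + 2*I*sqrt(2)) - 992) = -385*((-72 - 8*sqrt(3) - 16*I*sqrt(2)) - 992) = -385*(-1064 - 8*sqrt(3) - 16*I*sqrt(2)) = 409640 + 3080*sqrt(3) + 6160*I*sqrt(2)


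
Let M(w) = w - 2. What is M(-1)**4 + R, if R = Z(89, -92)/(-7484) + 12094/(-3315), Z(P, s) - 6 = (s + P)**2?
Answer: 1919005039/24809460 ≈ 77.350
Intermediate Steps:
M(w) = -2 + w
Z(P, s) = 6 + (P + s)**2 (Z(P, s) = 6 + (s + P)**2 = 6 + (P + s)**2)
R = -90561221/24809460 (R = (6 + (89 - 92)**2)/(-7484) + 12094/(-3315) = (6 + (-3)**2)*(-1/7484) + 12094*(-1/3315) = (6 + 9)*(-1/7484) - 12094/3315 = 15*(-1/7484) - 12094/3315 = -15/7484 - 12094/3315 = -90561221/24809460 ≈ -3.6503)
M(-1)**4 + R = (-2 - 1)**4 - 90561221/24809460 = (-3)**4 - 90561221/24809460 = 81 - 90561221/24809460 = 1919005039/24809460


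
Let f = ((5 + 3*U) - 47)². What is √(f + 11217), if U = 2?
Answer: √12513 ≈ 111.86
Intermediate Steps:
f = 1296 (f = ((5 + 3*2) - 47)² = ((5 + 6) - 47)² = (11 - 47)² = (-36)² = 1296)
√(f + 11217) = √(1296 + 11217) = √12513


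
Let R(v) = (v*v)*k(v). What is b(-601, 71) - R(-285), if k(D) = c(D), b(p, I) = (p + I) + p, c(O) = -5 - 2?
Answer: 567444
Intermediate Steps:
c(O) = -7
b(p, I) = I + 2*p (b(p, I) = (I + p) + p = I + 2*p)
k(D) = -7
R(v) = -7*v² (R(v) = (v*v)*(-7) = v²*(-7) = -7*v²)
b(-601, 71) - R(-285) = (71 + 2*(-601)) - (-7)*(-285)² = (71 - 1202) - (-7)*81225 = -1131 - 1*(-568575) = -1131 + 568575 = 567444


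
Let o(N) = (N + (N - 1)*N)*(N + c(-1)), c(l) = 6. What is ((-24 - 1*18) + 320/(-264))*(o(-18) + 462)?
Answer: 1628492/11 ≈ 1.4804e+5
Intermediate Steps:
o(N) = (6 + N)*(N + N*(-1 + N)) (o(N) = (N + (N - 1)*N)*(N + 6) = (N + (-1 + N)*N)*(6 + N) = (N + N*(-1 + N))*(6 + N) = (6 + N)*(N + N*(-1 + N)))
((-24 - 1*18) + 320/(-264))*(o(-18) + 462) = ((-24 - 1*18) + 320/(-264))*((-18)²*(6 - 18) + 462) = ((-24 - 18) + 320*(-1/264))*(324*(-12) + 462) = (-42 - 40/33)*(-3888 + 462) = -1426/33*(-3426) = 1628492/11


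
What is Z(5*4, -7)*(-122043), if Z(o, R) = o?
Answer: -2440860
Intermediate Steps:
Z(5*4, -7)*(-122043) = (5*4)*(-122043) = 20*(-122043) = -2440860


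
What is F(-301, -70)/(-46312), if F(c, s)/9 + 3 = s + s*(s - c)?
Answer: 146187/46312 ≈ 3.1566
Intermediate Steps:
F(c, s) = -27 + 9*s + 9*s*(s - c) (F(c, s) = -27 + 9*(s + s*(s - c)) = -27 + (9*s + 9*s*(s - c)) = -27 + 9*s + 9*s*(s - c))
F(-301, -70)/(-46312) = (-27 + 9*(-70) + 9*(-70)**2 - 9*(-301)*(-70))/(-46312) = (-27 - 630 + 9*4900 - 189630)*(-1/46312) = (-27 - 630 + 44100 - 189630)*(-1/46312) = -146187*(-1/46312) = 146187/46312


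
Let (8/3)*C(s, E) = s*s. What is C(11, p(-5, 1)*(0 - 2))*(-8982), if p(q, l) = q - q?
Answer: -1630233/4 ≈ -4.0756e+5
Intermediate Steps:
p(q, l) = 0
C(s, E) = 3*s²/8 (C(s, E) = 3*(s*s)/8 = 3*s²/8)
C(11, p(-5, 1)*(0 - 2))*(-8982) = ((3/8)*11²)*(-8982) = ((3/8)*121)*(-8982) = (363/8)*(-8982) = -1630233/4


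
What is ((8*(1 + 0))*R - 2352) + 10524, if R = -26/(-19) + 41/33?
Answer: 5136940/627 ≈ 8192.9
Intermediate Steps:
R = 1637/627 (R = -26*(-1/19) + 41*(1/33) = 26/19 + 41/33 = 1637/627 ≈ 2.6108)
((8*(1 + 0))*R - 2352) + 10524 = ((8*(1 + 0))*(1637/627) - 2352) + 10524 = ((8*1)*(1637/627) - 2352) + 10524 = (8*(1637/627) - 2352) + 10524 = (13096/627 - 2352) + 10524 = -1461608/627 + 10524 = 5136940/627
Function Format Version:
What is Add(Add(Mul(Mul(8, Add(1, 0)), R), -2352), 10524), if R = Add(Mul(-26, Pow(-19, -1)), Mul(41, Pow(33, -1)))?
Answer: Rational(5136940, 627) ≈ 8192.9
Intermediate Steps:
R = Rational(1637, 627) (R = Add(Mul(-26, Rational(-1, 19)), Mul(41, Rational(1, 33))) = Add(Rational(26, 19), Rational(41, 33)) = Rational(1637, 627) ≈ 2.6108)
Add(Add(Mul(Mul(8, Add(1, 0)), R), -2352), 10524) = Add(Add(Mul(Mul(8, Add(1, 0)), Rational(1637, 627)), -2352), 10524) = Add(Add(Mul(Mul(8, 1), Rational(1637, 627)), -2352), 10524) = Add(Add(Mul(8, Rational(1637, 627)), -2352), 10524) = Add(Add(Rational(13096, 627), -2352), 10524) = Add(Rational(-1461608, 627), 10524) = Rational(5136940, 627)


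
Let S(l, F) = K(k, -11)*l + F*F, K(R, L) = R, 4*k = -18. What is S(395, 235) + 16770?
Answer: 140435/2 ≈ 70218.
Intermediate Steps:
k = -9/2 (k = (1/4)*(-18) = -9/2 ≈ -4.5000)
S(l, F) = F**2 - 9*l/2 (S(l, F) = -9*l/2 + F*F = -9*l/2 + F**2 = F**2 - 9*l/2)
S(395, 235) + 16770 = (235**2 - 9/2*395) + 16770 = (55225 - 3555/2) + 16770 = 106895/2 + 16770 = 140435/2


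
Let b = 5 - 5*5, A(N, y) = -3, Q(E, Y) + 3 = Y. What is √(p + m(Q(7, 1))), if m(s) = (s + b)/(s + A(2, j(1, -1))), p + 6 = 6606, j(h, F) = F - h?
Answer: √165110/5 ≈ 81.267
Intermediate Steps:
Q(E, Y) = -3 + Y
b = -20 (b = 5 - 25 = -20)
p = 6600 (p = -6 + 6606 = 6600)
m(s) = (-20 + s)/(-3 + s) (m(s) = (s - 20)/(s - 3) = (-20 + s)/(-3 + s))
√(p + m(Q(7, 1))) = √(6600 + (-20 + (-3 + 1))/(-3 + (-3 + 1))) = √(6600 + (-20 - 2)/(-3 - 2)) = √(6600 - 22/(-5)) = √(6600 - ⅕*(-22)) = √(6600 + 22/5) = √(33022/5) = √165110/5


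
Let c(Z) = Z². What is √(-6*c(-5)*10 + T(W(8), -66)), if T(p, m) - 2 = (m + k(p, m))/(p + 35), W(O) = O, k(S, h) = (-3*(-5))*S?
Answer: 2*I*√691870/43 ≈ 38.688*I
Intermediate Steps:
k(S, h) = 15*S
T(p, m) = 2 + (m + 15*p)/(35 + p) (T(p, m) = 2 + (m + 15*p)/(p + 35) = 2 + (m + 15*p)/(35 + p))
√(-6*c(-5)*10 + T(W(8), -66)) = √(-6*(-5)²*10 + (70 - 66 + 17*8)/(35 + 8)) = √(-6*25*10 + (70 - 66 + 136)/43) = √(-150*10 + (1/43)*140) = √(-1500 + 140/43) = √(-64360/43) = 2*I*√691870/43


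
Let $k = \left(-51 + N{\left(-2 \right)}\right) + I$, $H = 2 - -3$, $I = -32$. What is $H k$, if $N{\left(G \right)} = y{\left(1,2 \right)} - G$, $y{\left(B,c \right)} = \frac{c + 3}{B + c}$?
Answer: $- \frac{1190}{3} \approx -396.67$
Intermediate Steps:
$y{\left(B,c \right)} = \frac{3 + c}{B + c}$
$N{\left(G \right)} = \frac{5}{3} - G$ ($N{\left(G \right)} = \frac{3 + 2}{1 + 2} - G = \frac{1}{3} \cdot 5 - G = \frac{5}{3} - G$)
$H = 5$ ($H = 2 + 3 = 5$)
$k = - \frac{238}{3}$ ($k = \left(-51 + \left(\frac{5}{3} - -2\right)\right) - 32 = \left(-51 + \left(\frac{5}{3} + 2\right)\right) - 32 = \left(-51 + \frac{11}{3}\right) - 32 = - \frac{142}{3} - 32 = - \frac{238}{3} \approx -79.333$)
$H k = 5 \left(- \frac{238}{3}\right) = - \frac{1190}{3}$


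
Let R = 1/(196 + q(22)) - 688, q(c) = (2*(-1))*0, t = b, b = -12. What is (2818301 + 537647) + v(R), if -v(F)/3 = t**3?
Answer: 3361132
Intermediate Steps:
t = -12
q(c) = 0 (q(c) = -2*0 = 0)
R = -134847/196 (R = 1/(196 + 0) - 688 = 1/196 - 688 = -134847/196 ≈ -688.00)
v(F) = 5184 (v(F) = -3*(-12)**3 = -3*(-1728) = 5184)
(2818301 + 537647) + v(R) = (2818301 + 537647) + 5184 = 3355948 + 5184 = 3361132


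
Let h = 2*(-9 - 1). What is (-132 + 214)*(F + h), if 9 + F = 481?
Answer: 37064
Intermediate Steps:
F = 472 (F = -9 + 481 = 472)
h = -20 (h = 2*(-10) = -20)
(-132 + 214)*(F + h) = (-132 + 214)*(472 - 20) = 82*452 = 37064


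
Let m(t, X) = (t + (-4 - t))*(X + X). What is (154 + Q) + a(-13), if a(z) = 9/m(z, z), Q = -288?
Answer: -13927/104 ≈ -133.91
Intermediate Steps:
m(t, X) = -8*X
a(z) = -9/(8*z) (a(z) = 9/((-8*z)) = 9*(-1/(8*z)) = -9/(8*z))
(154 + Q) + a(-13) = (154 - 288) - 9/8/(-13) = -134 - 9/8*(-1/13) = -134 + 9/104 = -13927/104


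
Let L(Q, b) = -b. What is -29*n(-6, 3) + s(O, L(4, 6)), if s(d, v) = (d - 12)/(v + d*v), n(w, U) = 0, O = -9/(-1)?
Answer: 1/20 ≈ 0.050000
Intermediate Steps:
O = 9 (O = -9*(-1) = 9)
s(d, v) = (-12 + d)/(v + d*v)
-29*n(-6, 3) + s(O, L(4, 6)) = -29*0 + (-12 + 9)/(((-1*6))*(1 + 9)) = 0 - 3/(-6*10) = 0 - 1/6*1/10*(-3) = 0 + 1/20 = 1/20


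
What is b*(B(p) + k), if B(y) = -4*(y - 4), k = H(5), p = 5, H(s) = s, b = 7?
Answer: 7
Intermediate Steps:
k = 5
B(y) = 16 - 4*y (B(y) = -4*(-4 + y) = 16 - 4*y)
b*(B(p) + k) = 7*((16 - 4*5) + 5) = 7*((16 - 20) + 5) = 7*(-4 + 5) = 7*1 = 7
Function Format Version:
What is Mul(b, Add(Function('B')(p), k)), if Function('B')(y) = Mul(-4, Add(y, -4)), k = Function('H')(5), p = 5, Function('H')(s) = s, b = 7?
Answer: 7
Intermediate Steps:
k = 5
Function('B')(y) = Add(16, Mul(-4, y)) (Function('B')(y) = Mul(-4, Add(-4, y)) = Add(16, Mul(-4, y)))
Mul(b, Add(Function('B')(p), k)) = Mul(7, Add(Add(16, Mul(-4, 5)), 5)) = Mul(7, Add(Add(16, -20), 5)) = Mul(7, Add(-4, 5)) = Mul(7, 1) = 7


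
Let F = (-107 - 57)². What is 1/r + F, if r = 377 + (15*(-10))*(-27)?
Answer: 119068593/4427 ≈ 26896.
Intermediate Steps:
F = 26896 (F = (-164)² = 26896)
r = 4427 (r = 377 - 150*(-27) = 377 + 4050 = 4427)
1/r + F = 1/4427 + 26896 = 119068593/4427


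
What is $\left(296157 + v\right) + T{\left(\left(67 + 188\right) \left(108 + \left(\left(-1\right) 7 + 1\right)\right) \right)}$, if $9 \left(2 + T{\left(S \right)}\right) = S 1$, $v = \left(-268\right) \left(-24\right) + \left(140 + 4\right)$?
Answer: $305621$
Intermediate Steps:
$v = 6576$ ($v = 6432 + 144 = 6576$)
$T{\left(S \right)} = -2 + \frac{S}{9}$ ($T{\left(S \right)} = -2 + \frac{S 1}{9} = -2 + \frac{S}{9}$)
$\left(296157 + v\right) + T{\left(\left(67 + 188\right) \left(108 + \left(\left(-1\right) 7 + 1\right)\right) \right)} = \left(296157 + 6576\right) - \left(2 - \frac{\left(67 + 188\right) \left(108 + \left(\left(-1\right) 7 + 1\right)\right)}{9}\right) = 302733 - \left(2 - \frac{255 \left(108 + \left(-7 + 1\right)\right)}{9}\right) = 302733 - \left(2 - \frac{255 \left(108 - 6\right)}{9}\right) = 302733 - \left(2 - \frac{255 \cdot 102}{9}\right) = 302733 + \left(-2 + \frac{1}{9} \cdot 26010\right) = 302733 + \left(-2 + 2890\right) = 302733 + 2888 = 305621$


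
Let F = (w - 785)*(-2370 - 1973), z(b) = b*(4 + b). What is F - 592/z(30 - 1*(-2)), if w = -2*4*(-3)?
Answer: 237961619/72 ≈ 3.3050e+6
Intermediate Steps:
w = 24 (w = -8*(-3) = 24)
F = 3305023 (F = (24 - 785)*(-2370 - 1973) = -761*(-4343) = 3305023)
F - 592/z(30 - 1*(-2)) = 3305023 - 592*1/((4 + (30 - 1*(-2)))*(30 - 1*(-2))) = 3305023 - 592*1/((4 + (30 + 2))*(30 + 2)) = 3305023 - 592*1/(32*(4 + 32)) = 3305023 - 592/(32*36) = 3305023 - 592/1152 = 3305023 - 592*1/1152 = 3305023 - 37/72 = 237961619/72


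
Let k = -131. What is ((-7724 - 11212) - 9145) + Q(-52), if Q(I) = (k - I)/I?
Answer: -1460133/52 ≈ -28079.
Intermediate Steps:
Q(I) = (-131 - I)/I
((-7724 - 11212) - 9145) + Q(-52) = ((-7724 - 11212) - 9145) + (-131 - 1*(-52))/(-52) = (-18936 - 9145) - (-131 + 52)/52 = -28081 - 1/52*(-79) = -28081 + 79/52 = -1460133/52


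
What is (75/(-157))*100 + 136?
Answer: 13852/157 ≈ 88.229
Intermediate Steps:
(75/(-157))*100 + 136 = (75*(-1/157))*100 + 136 = -75/157*100 + 136 = -7500/157 + 136 = 13852/157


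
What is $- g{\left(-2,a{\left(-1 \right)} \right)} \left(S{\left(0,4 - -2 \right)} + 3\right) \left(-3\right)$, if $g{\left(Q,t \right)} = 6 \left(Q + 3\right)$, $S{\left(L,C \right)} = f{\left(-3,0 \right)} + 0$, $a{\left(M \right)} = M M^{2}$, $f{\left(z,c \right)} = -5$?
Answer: $-36$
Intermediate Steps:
$a{\left(M \right)} = M^{3}$
$S{\left(L,C \right)} = -5$ ($S{\left(L,C \right)} = -5 + 0 = -5$)
$g{\left(Q,t \right)} = 18 + 6 Q$ ($g{\left(Q,t \right)} = 6 \left(3 + Q\right) = 18 + 6 Q$)
$- g{\left(-2,a{\left(-1 \right)} \right)} \left(S{\left(0,4 - -2 \right)} + 3\right) \left(-3\right) = - (18 + 6 \left(-2\right)) \left(-5 + 3\right) \left(-3\right) = - (18 - 12) \left(\left(-2\right) \left(-3\right)\right) = \left(-1\right) 6 \cdot 6 = \left(-6\right) 6 = -36$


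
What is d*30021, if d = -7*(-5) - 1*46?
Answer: -330231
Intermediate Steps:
d = -11 (d = 35 - 46 = -11)
d*30021 = -11*30021 = -330231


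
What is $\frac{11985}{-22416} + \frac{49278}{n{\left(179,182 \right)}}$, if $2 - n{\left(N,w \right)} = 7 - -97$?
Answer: $- \frac{61435451}{127024} \approx -483.65$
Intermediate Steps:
$n{\left(N,w \right)} = -102$ ($n{\left(N,w \right)} = 2 - \left(7 - -97\right) = 2 - \left(7 + 97\right) = 2 - 104 = -102$)
$\frac{11985}{-22416} + \frac{49278}{n{\left(179,182 \right)}} = \frac{11985}{-22416} + \frac{49278}{-102} = 11985 \left(- \frac{1}{22416}\right) + 49278 \left(- \frac{1}{102}\right) = - \frac{3995}{7472} - \frac{8213}{17} = - \frac{61435451}{127024}$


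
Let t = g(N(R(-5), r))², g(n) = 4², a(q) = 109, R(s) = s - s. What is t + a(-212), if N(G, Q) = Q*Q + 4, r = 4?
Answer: 365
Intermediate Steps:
R(s) = 0
N(G, Q) = 4 + Q² (N(G, Q) = Q² + 4 = 4 + Q²)
g(n) = 16
t = 256 (t = 16² = 256)
t + a(-212) = 256 + 109 = 365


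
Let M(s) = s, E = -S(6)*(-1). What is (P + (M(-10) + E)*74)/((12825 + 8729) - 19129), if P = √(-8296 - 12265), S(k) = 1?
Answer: -666/2425 + I*√20561/2425 ≈ -0.27464 + 0.05913*I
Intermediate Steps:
P = I*√20561 (P = √(-20561) = I*√20561 ≈ 143.39*I)
E = 1 (E = -1*1*(-1) = -1*(-1) = 1)
(P + (M(-10) + E)*74)/((12825 + 8729) - 19129) = (I*√20561 + (-10 + 1)*74)/((12825 + 8729) - 19129) = (I*√20561 - 9*74)/(21554 - 19129) = (I*√20561 - 666)/2425 = (-666 + I*√20561)*(1/2425) = -666/2425 + I*√20561/2425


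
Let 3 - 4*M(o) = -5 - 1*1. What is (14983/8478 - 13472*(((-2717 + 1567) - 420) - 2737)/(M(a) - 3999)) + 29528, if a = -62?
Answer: 9290833999/618894 ≈ 15012.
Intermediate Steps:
M(o) = 9/4 (M(o) = 3/4 - (-5 - 1*1)/4 = 3/4 - (-5 - 1)/4 = 3/4 - 1/4*(-6) = 3/4 + 3/2 = 9/4)
(14983/8478 - 13472*(((-2717 + 1567) - 420) - 2737)/(M(a) - 3999)) + 29528 = (14983/8478 - 13472*(((-2717 + 1567) - 420) - 2737)/(9/4 - 3999)) + 29528 = (14983*(1/8478) - 13472/((-15987/(4*((-1150 - 420) - 2737))))) + 29528 = (14983/8478 - 13472/((-15987/(4*(-1570 - 2737))))) + 29528 = (14983/8478 - 13472/((-15987/4/(-4307)))) + 29528 = (14983/8478 - 13472/((-15987/4*(-1/4307)))) + 29528 = (14983/8478 - 13472/219/236) + 29528 = (14983/8478 - 13472*236/219) + 29528 = (14983/8478 - 3179392/219) + 29528 = -8983868033/618894 + 29528 = 9290833999/618894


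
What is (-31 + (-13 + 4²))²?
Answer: 784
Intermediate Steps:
(-31 + (-13 + 4²))² = (-31 + (-13 + 16))² = (-31 + 3)² = (-28)² = 784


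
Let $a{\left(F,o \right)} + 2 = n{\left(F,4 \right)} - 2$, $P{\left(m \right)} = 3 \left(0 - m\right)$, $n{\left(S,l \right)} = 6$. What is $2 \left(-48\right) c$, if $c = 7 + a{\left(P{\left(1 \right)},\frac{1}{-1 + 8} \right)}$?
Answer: $-864$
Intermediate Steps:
$P{\left(m \right)} = - 3 m$ ($P{\left(m \right)} = 3 \left(- m\right) = - 3 m$)
$a{\left(F,o \right)} = 2$ ($a{\left(F,o \right)} = -2 + \left(6 - 2\right) = -2 + 4 = 2$)
$c = 9$ ($c = 7 + 2 = 9$)
$2 \left(-48\right) c = 2 \left(-48\right) 9 = \left(-96\right) 9 = -864$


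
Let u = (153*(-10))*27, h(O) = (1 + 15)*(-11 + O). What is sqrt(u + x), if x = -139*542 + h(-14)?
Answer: 2*I*sqrt(29262) ≈ 342.12*I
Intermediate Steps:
h(O) = -176 + 16*O (h(O) = 16*(-11 + O) = -176 + 16*O)
u = -41310 (u = -1530*27 = -41310)
x = -75738 (x = -139*542 + (-176 + 16*(-14)) = -75338 + (-176 - 224) = -75338 - 400 = -75738)
sqrt(u + x) = sqrt(-41310 - 75738) = sqrt(-117048) = 2*I*sqrt(29262)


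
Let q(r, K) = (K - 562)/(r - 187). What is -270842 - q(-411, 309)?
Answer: -7041903/26 ≈ -2.7084e+5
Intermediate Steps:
q(r, K) = (-562 + K)/(-187 + r)
-270842 - q(-411, 309) = -270842 - (-562 + 309)/(-187 - 411) = -270842 - (-253)/(-598) = -270842 - (-1)*(-253)/598 = -270842 - 1*11/26 = -270842 - 11/26 = -7041903/26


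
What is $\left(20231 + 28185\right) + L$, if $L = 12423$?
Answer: $60839$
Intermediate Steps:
$\left(20231 + 28185\right) + L = \left(20231 + 28185\right) + 12423 = 48416 + 12423 = 60839$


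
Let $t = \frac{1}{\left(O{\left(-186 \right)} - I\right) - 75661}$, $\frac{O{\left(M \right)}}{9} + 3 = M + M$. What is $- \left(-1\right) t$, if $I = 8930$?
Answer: $- \frac{1}{87966} \approx -1.1368 \cdot 10^{-5}$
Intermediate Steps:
$O{\left(M \right)} = -27 + 18 M$ ($O{\left(M \right)} = -27 + 9 \left(M + M\right) = -27 + 9 \cdot 2 M = -27 + 18 M$)
$t = - \frac{1}{87966}$ ($t = \frac{1}{\left(\left(-27 + 18 \left(-186\right)\right) - 8930\right) - 75661} = \frac{1}{\left(\left(-27 - 3348\right) - 8930\right) - 75661} = \frac{1}{\left(-3375 - 8930\right) - 75661} = \frac{1}{-12305 - 75661} = \frac{1}{-87966} = - \frac{1}{87966} \approx -1.1368 \cdot 10^{-5}$)
$- \left(-1\right) t = - \frac{\left(-1\right) \left(-1\right)}{87966} = \left(-1\right) \frac{1}{87966} = - \frac{1}{87966}$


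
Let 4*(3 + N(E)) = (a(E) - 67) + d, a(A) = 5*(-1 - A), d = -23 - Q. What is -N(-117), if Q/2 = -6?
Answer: -245/2 ≈ -122.50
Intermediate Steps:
Q = -12 (Q = 2*(-6) = -12)
d = -11 (d = -23 - 1*(-12) = -23 + 12 = -11)
a(A) = -5 - 5*A
N(E) = -95/4 - 5*E/4 (N(E) = -3 + (((-5 - 5*E) - 67) - 11)/4 = -3 + ((-72 - 5*E) - 11)/4 = -3 + (-83 - 5*E)/4 = -3 + (-83/4 - 5*E/4) = -95/4 - 5*E/4)
-N(-117) = -(-95/4 - 5/4*(-117)) = -(-95/4 + 585/4) = -1*245/2 = -245/2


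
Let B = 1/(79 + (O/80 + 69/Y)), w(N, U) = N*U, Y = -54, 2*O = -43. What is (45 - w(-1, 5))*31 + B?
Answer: 172877590/111533 ≈ 1550.0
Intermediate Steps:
O = -43/2 (O = (½)*(-43) = -43/2 ≈ -21.500)
B = 1440/111533 (B = 1/(79 + (-43/2/80 + 69/(-54))) = 1/(79 + (-43/2*1/80 + 69*(-1/54))) = 1/(79 + (-43/160 - 23/18)) = 1/(79 - 2227/1440) = 1/(111533/1440) = 1440/111533 ≈ 0.012911)
(45 - w(-1, 5))*31 + B = (45 - (-1)*5)*31 + 1440/111533 = (45 - 1*(-5))*31 + 1440/111533 = (45 + 5)*31 + 1440/111533 = 50*31 + 1440/111533 = 1550 + 1440/111533 = 172877590/111533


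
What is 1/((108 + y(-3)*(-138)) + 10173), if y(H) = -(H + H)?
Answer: 1/9453 ≈ 0.00010579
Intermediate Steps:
y(H) = -2*H
1/((108 + y(-3)*(-138)) + 10173) = 1/((108 - 2*(-3)*(-138)) + 10173) = 1/((108 + 6*(-138)) + 10173) = 1/((108 - 828) + 10173) = 1/(-720 + 10173) = 1/9453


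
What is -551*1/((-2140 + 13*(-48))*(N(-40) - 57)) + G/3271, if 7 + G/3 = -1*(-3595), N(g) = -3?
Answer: 1783299439/542462640 ≈ 3.2874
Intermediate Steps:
G = 10764 (G = -21 + 3*(-1*(-3595)) = -21 + 3*3595 = -21 + 10785 = 10764)
-551*1/((-2140 + 13*(-48))*(N(-40) - 57)) + G/3271 = -551*1/((-2140 + 13*(-48))*(-3 - 57)) + 10764/3271 = -551*(-1/(60*(-2140 - 624))) + 10764*(1/3271) = -551/((-2764*(-60))) + 10764/3271 = -551/165840 + 10764/3271 = 1783299439/542462640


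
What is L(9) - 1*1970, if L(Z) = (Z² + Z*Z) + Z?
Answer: -1799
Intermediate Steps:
L(Z) = Z + 2*Z² (L(Z) = (Z² + Z²) + Z = 2*Z² + Z = Z + 2*Z²)
L(9) - 1*1970 = 9*(1 + 2*9) - 1*1970 = 9*(1 + 18) - 1970 = 9*19 - 1970 = 171 - 1970 = -1799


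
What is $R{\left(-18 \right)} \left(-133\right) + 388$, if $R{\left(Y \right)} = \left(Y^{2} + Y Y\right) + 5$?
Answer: $-86461$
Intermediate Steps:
$R{\left(Y \right)} = 5 + 2 Y^{2}$ ($R{\left(Y \right)} = \left(Y^{2} + Y^{2}\right) + 5 = 2 Y^{2} + 5 = 5 + 2 Y^{2}$)
$R{\left(-18 \right)} \left(-133\right) + 388 = \left(5 + 2 \left(-18\right)^{2}\right) \left(-133\right) + 388 = \left(5 + 2 \cdot 324\right) \left(-133\right) + 388 = \left(5 + 648\right) \left(-133\right) + 388 = 653 \left(-133\right) + 388 = -86849 + 388 = -86461$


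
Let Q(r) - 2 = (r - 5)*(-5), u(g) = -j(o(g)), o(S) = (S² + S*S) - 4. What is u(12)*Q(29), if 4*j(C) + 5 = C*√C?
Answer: -295/2 + 16756*√71 ≈ 1.4104e+5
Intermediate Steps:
o(S) = -4 + 2*S² (o(S) = (S² + S²) - 4 = 2*S² - 4 = -4 + 2*S²)
j(C) = -5/4 + C^(3/2)/4 (j(C) = -5/4 + (C*√C)/4 = -5/4 + C^(3/2)/4)
u(g) = 5/4 - (-4 + 2*g²)^(3/2)/4 (u(g) = -(-5/4 + (-4 + 2*g²)^(3/2)/4) = 5/4 - (-4 + 2*g²)^(3/2)/4)
Q(r) = 27 - 5*r (Q(r) = 2 + (r - 5)*(-5) = 2 + (-5 + r)*(-5) = 2 + (25 - 5*r) = 27 - 5*r)
u(12)*Q(29) = (5/4 - √2*(-2 + 12²)^(3/2)/2)*(27 - 5*29) = (5/4 - √2*(-2 + 144)^(3/2)/2)*(27 - 145) = (5/4 - √2*142^(3/2)/2)*(-118) = (5/4 - √2*142*√142/2)*(-118) = (5/4 - 142*√71)*(-118) = -295/2 + 16756*√71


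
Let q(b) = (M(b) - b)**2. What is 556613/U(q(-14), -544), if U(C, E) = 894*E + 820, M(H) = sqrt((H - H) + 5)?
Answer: -556613/485516 ≈ -1.1464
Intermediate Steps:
M(H) = sqrt(5) (M(H) = sqrt(0 + 5) = sqrt(5))
q(b) = (sqrt(5) - b)**2
U(C, E) = 820 + 894*E
556613/U(q(-14), -544) = 556613/(820 + 894*(-544)) = 556613/(820 - 486336) = 556613/(-485516) = 556613*(-1/485516) = -556613/485516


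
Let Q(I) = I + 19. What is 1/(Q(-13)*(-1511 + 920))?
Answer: -1/3546 ≈ -0.00028201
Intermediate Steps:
Q(I) = 19 + I
1/(Q(-13)*(-1511 + 920)) = 1/((19 - 13)*(-1511 + 920)) = 1/(6*(-591)) = 1/(-3546) = -1/3546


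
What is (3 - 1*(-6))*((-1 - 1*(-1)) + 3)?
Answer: 27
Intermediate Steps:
(3 - 1*(-6))*((-1 - 1*(-1)) + 3) = (3 + 6)*((-1 + 1) + 3) = 9*(0 + 3) = 9*3 = 27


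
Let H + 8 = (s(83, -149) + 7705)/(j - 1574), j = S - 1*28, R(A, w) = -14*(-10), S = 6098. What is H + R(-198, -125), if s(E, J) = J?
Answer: 150257/1124 ≈ 133.68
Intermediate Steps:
R(A, w) = 140
j = 6070 (j = 6098 - 1*28 = 6098 - 28 = 6070)
H = -7103/1124 (H = -8 + (-149 + 7705)/(6070 - 1574) = -8 + 7556/4496 = -8 + 7556*(1/4496) = -8 + 1889/1124 = -7103/1124 ≈ -6.3194)
H + R(-198, -125) = -7103/1124 + 140 = 150257/1124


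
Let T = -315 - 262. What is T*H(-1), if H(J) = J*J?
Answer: -577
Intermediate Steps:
H(J) = J²
T = -577
T*H(-1) = -577*(-1)² = -577*1 = -577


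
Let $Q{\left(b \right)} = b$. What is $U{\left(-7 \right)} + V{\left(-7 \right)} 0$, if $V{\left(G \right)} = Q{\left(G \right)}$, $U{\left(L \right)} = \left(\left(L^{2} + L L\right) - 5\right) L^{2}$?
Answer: $4557$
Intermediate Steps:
$U{\left(L \right)} = L^{2} \left(-5 + 2 L^{2}\right)$ ($U{\left(L \right)} = \left(\left(L^{2} + L^{2}\right) - 5\right) L^{2} = \left(2 L^{2} - 5\right) L^{2} = \left(-5 + 2 L^{2}\right) L^{2} = L^{2} \left(-5 + 2 L^{2}\right)$)
$V{\left(G \right)} = G$
$U{\left(-7 \right)} + V{\left(-7 \right)} 0 = \left(-7\right)^{2} \left(-5 + 2 \left(-7\right)^{2}\right) - 0 = 49 \left(-5 + 2 \cdot 49\right) + 0 = 49 \left(-5 + 98\right) + 0 = 49 \cdot 93 + 0 = 4557 + 0 = 4557$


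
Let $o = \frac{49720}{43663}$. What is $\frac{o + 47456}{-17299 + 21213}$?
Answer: $\frac{1036060524}{85448491} \approx 12.125$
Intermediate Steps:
$o = \frac{49720}{43663}$ ($o = 49720 \cdot \frac{1}{43663} = \frac{49720}{43663} \approx 1.1387$)
$\frac{o + 47456}{-17299 + 21213} = \frac{\frac{49720}{43663} + 47456}{-17299 + 21213} = \frac{2072121048}{43663 \cdot 3914} = \frac{2072121048}{43663} \cdot \frac{1}{3914} = \frac{1036060524}{85448491}$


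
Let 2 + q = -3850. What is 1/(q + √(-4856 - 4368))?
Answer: -963/3711782 - I*√2306/7423564 ≈ -0.00025944 - 6.4687e-6*I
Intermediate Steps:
q = -3852 (q = -2 - 3850 = -3852)
1/(q + √(-4856 - 4368)) = 1/(-3852 + √(-4856 - 4368)) = 1/(-3852 + √(-9224)) = 1/(-3852 + 2*I*√2306)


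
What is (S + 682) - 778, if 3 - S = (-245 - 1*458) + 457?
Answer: 153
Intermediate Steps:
S = 249 (S = 3 - ((-245 - 1*458) + 457) = 3 - ((-245 - 458) + 457) = 3 - (-703 + 457) = 3 - 1*(-246) = 3 + 246 = 249)
(S + 682) - 778 = (249 + 682) - 778 = 931 - 778 = 153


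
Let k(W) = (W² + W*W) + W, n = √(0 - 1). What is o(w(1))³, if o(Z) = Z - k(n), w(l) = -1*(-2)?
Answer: 52 - 47*I ≈ 52.0 - 47.0*I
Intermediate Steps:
n = I (n = √(-1) = I ≈ 1.0*I)
k(W) = W + 2*W² (k(W) = (W² + W²) + W = 2*W² + W = W + 2*W²)
w(l) = 2
o(Z) = Z - I*(1 + 2*I)
o(w(1))³ = (2 + 2 - I)³ = (4 - I)³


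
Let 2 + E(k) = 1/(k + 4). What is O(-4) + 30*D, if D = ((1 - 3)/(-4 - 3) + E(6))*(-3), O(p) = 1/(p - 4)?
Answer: 8129/56 ≈ 145.16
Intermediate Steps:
E(k) = -2 + 1/(4 + k) (E(k) = -2 + 1/(k + 4) = -2 + 1/(4 + k))
O(p) = 1/(-4 + p)
D = 339/70 (D = ((1 - 3)/(-4 - 3) + (-7 - 2*6)/(4 + 6))*(-3) = (-2/(-7) + (-7 - 12)/10)*(-3) = (-2*(-1/7) + (1/10)*(-19))*(-3) = (2/7 - 19/10)*(-3) = -113/70*(-3) = 339/70 ≈ 4.8429)
O(-4) + 30*D = 1/(-4 - 4) + 30*(339/70) = 1/(-8) + 1017/7 = -1/8 + 1017/7 = 8129/56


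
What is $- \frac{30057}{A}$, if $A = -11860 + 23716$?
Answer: $- \frac{10019}{3952} \approx -2.5352$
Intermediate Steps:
$A = 11856$
$- \frac{30057}{A} = - \frac{30057}{11856} = \left(-30057\right) \frac{1}{11856} = - \frac{10019}{3952}$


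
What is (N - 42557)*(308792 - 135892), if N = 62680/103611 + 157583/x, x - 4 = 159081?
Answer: -24255755673185141560/3296591187 ≈ -7.3578e+9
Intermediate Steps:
x = 159085 (x = 4 + 159081 = 159085)
N = 26298780013/16482955935 (N = 62680/103611 + 157583/159085 = 26298780013/16482955935 ≈ 1.5955)
(N - 42557)*(308792 - 135892) = (26298780013/16482955935 - 42557)*(308792 - 135892) = -701438856945782/16482955935*172900 = -24255755673185141560/3296591187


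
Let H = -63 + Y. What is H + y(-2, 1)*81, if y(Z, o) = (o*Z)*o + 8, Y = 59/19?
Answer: 8096/19 ≈ 426.11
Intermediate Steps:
Y = 59/19 (Y = 59*(1/19) = 59/19 ≈ 3.1053)
y(Z, o) = 8 + Z*o² (y(Z, o) = (Z*o)*o + 8 = Z*o² + 8 = 8 + Z*o²)
H = -1138/19 (H = -63 + 59/19 = -1138/19 ≈ -59.895)
H + y(-2, 1)*81 = -1138/19 + (8 - 2*1²)*81 = -1138/19 + (8 - 2*1)*81 = -1138/19 + (8 - 2)*81 = -1138/19 + 6*81 = -1138/19 + 486 = 8096/19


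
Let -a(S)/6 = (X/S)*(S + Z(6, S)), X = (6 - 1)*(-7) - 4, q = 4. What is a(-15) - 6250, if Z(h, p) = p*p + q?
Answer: -47942/5 ≈ -9588.4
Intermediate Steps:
Z(h, p) = 4 + p² (Z(h, p) = p*p + 4 = p² + 4 = 4 + p²)
X = -39 (X = 5*(-7) - 4 = -35 - 4 = -39)
a(S) = 234*(4 + S + S²)/S (a(S) = -6*(-39/S)*(S + (4 + S²)) = -6*(-39/S)*(4 + S + S²) = -(-234)*(4 + S + S²)/S = 234*(4 + S + S²)/S)
a(-15) - 6250 = (234 + 234*(-15) + 936/(-15)) - 6250 = (234 - 3510 + 936*(-1/15)) - 6250 = (234 - 3510 - 312/5) - 6250 = -16692/5 - 6250 = -47942/5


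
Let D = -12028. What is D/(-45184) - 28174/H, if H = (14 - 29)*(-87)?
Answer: -314329369/14741280 ≈ -21.323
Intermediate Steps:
H = 1305 (H = -15*(-87) = 1305)
D/(-45184) - 28174/H = -12028/(-45184) - 28174/1305 = -12028*(-1/45184) - 28174*1/1305 = 3007/11296 - 28174/1305 = -314329369/14741280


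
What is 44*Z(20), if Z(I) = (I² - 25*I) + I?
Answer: -3520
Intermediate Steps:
Z(I) = I² - 24*I
44*Z(20) = 44*(20*(-24 + 20)) = 44*(20*(-4)) = 44*(-80) = -3520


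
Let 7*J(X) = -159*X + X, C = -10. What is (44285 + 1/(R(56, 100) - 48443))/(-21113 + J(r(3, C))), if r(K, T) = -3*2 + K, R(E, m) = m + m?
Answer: -83547982/39703989 ≈ -2.1043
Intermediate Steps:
R(E, m) = 2*m
r(K, T) = -6 + K
J(X) = -158*X/7 (J(X) = (-159*X + X)/7 = (-158*X)/7 = -158*X/7)
(44285 + 1/(R(56, 100) - 48443))/(-21113 + J(r(3, C))) = (44285 + 1/(2*100 - 48443))/(-21113 - 158*(-6 + 3)/7) = (44285 + 1/(200 - 48443))/(-21113 - 158/7*(-3)) = (44285 + 1/(-48243))/(-21113 + 474/7) = (44285 - 1/48243)/(-147317/7) = (2136441254/48243)*(-7/147317) = -83547982/39703989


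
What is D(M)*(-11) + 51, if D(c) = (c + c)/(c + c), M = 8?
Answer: 40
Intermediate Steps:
D(c) = 1 (D(c) = (2*c)/((2*c)) = (2*c)*(1/(2*c)) = 1)
D(M)*(-11) + 51 = 1*(-11) + 51 = -11 + 51 = 40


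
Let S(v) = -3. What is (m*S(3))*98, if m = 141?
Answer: -41454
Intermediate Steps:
(m*S(3))*98 = (141*(-3))*98 = -423*98 = -41454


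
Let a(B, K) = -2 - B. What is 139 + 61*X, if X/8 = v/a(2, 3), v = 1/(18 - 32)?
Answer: 1034/7 ≈ 147.71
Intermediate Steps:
v = -1/14 (v = 1/(-14) = -1/14 ≈ -0.071429)
X = 1/7 (X = 8*(-1/(14*(-2 - 1*2))) = 8*(-1/(14*(-2 - 2))) = 8*(-1/14/(-4)) = 8*(-1/14*(-1/4)) = 8*(1/56) = 1/7 ≈ 0.14286)
139 + 61*X = 139 + 61*(1/7) = 139 + 61/7 = 1034/7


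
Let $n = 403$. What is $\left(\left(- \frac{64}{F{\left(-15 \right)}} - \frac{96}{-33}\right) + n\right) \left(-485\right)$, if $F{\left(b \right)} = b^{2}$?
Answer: $- \frac{97380337}{495} \approx -1.9673 \cdot 10^{5}$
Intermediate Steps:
$\left(\left(- \frac{64}{F{\left(-15 \right)}} - \frac{96}{-33}\right) + n\right) \left(-485\right) = \left(\left(- \frac{64}{\left(-15\right)^{2}} - \frac{96}{-33}\right) + 403\right) \left(-485\right) = \left(\left(- \frac{64}{225} - - \frac{32}{11}\right) + 403\right) \left(-485\right) = \left(\left(\left(-64\right) \frac{1}{225} + \frac{32}{11}\right) + 403\right) \left(-485\right) = \left(\left(- \frac{64}{225} + \frac{32}{11}\right) + 403\right) \left(-485\right) = \left(\frac{6496}{2475} + 403\right) \left(-485\right) = \frac{1003921}{2475} \left(-485\right) = - \frac{97380337}{495}$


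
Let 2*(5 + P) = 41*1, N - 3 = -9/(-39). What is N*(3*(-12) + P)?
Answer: -861/13 ≈ -66.231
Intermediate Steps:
N = 42/13 (N = 3 - 9/(-39) = 3 - 9*(-1/39) = 3 + 3/13 = 42/13 ≈ 3.2308)
P = 31/2 (P = -5 + (41*1)/2 = -5 + (1/2)*41 = -5 + 41/2 = 31/2 ≈ 15.500)
N*(3*(-12) + P) = 42*(3*(-12) + 31/2)/13 = 42*(-36 + 31/2)/13 = (42/13)*(-41/2) = -861/13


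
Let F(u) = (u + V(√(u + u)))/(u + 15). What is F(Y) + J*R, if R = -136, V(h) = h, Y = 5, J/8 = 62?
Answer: -269823/4 + √10/20 ≈ -67456.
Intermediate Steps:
J = 496 (J = 8*62 = 496)
F(u) = (u + √2*√u)/(15 + u) (F(u) = (u + √(u + u))/(u + 15) = (u + √(2*u))/(15 + u) = (u + √2*√u)/(15 + u))
F(Y) + J*R = (5 + √2*√5)/(15 + 5) + 496*(-136) = (5 + √10)/20 - 67456 = (¼ + √10/20) - 67456 = -269823/4 + √10/20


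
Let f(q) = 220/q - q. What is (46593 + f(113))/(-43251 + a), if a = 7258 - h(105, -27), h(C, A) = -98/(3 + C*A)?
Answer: -7437483360/5759173481 ≈ -1.2914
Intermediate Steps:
h(C, A) = -98/(3 + A*C)
a = 10277279/1416 (a = 7258 - (-98)/(3 - 27*105) = 7258 - (-98)/(3 - 2835) = 7258 - (-98)/(-2832) = 7258 - (-98)*(-1)/2832 = 7258 - 1*49/1416 = 7258 - 49/1416 = 10277279/1416 ≈ 7258.0)
f(q) = -q + 220/q
(46593 + f(113))/(-43251 + a) = (46593 + (-1*113 + 220/113))/(-43251 + 10277279/1416) = (46593 + (-113 + 220*(1/113)))/(-50966137/1416) = (46593 + (-113 + 220/113))*(-1416/50966137) = (46593 - 12549/113)*(-1416/50966137) = (5252460/113)*(-1416/50966137) = -7437483360/5759173481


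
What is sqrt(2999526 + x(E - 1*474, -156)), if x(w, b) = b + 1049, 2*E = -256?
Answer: sqrt(3000419) ≈ 1732.2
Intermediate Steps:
E = -128 (E = (1/2)*(-256) = -128)
x(w, b) = 1049 + b
sqrt(2999526 + x(E - 1*474, -156)) = sqrt(2999526 + (1049 - 156)) = sqrt(2999526 + 893) = sqrt(3000419)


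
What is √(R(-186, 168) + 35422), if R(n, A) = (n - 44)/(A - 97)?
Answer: 2*√44636493/71 ≈ 188.20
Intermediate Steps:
R(n, A) = (-44 + n)/(-97 + A)
√(R(-186, 168) + 35422) = √((-44 - 186)/(-97 + 168) + 35422) = √(-230/71 + 35422) = √(2514732/71) = 2*√44636493/71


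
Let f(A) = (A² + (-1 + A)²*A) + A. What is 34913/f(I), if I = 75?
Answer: 34913/416400 ≈ 0.083845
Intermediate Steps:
f(A) = A + A² + A*(-1 + A)² (f(A) = (A² + A*(-1 + A)²) + A = A + A² + A*(-1 + A)²)
34913/f(I) = 34913/((75*(2 + 75² - 1*75))) = 34913/((75*(2 + 5625 - 75))) = 34913/((75*5552)) = 34913/416400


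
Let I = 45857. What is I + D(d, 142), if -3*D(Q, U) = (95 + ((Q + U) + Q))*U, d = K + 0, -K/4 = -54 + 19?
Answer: 64157/3 ≈ 21386.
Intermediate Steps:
K = 140 (K = -4*(-54 + 19) = -4*(-35) = 140)
d = 140 (d = 140 + 0 = 140)
D(Q, U) = -U*(95 + U + 2*Q)/3 (D(Q, U) = -(95 + ((Q + U) + Q))*U/3 = -(95 + (U + 2*Q))*U/3 = -(95 + U + 2*Q)*U/3 = -U*(95 + U + 2*Q)/3)
I + D(d, 142) = 45857 - ⅓*142*(95 + 142 + 2*140) = 45857 - ⅓*142*(95 + 142 + 280) = 45857 - ⅓*142*517 = 45857 - 73414/3 = 64157/3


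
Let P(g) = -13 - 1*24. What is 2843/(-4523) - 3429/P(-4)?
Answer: 15404176/167351 ≈ 92.047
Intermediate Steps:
P(g) = -37 (P(g) = -13 - 24 = -37)
2843/(-4523) - 3429/P(-4) = 2843/(-4523) - 3429/(-37) = 2843*(-1/4523) - 3429*(-1/37) = -2843/4523 + 3429/37 = 15404176/167351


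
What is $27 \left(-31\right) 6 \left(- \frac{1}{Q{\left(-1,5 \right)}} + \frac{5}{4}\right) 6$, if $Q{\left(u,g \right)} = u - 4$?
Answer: $- \frac{218457}{5} \approx -43691.0$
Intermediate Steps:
$Q{\left(u,g \right)} = -4 + u$ ($Q{\left(u,g \right)} = u - 4 = -4 + u$)
$27 \left(-31\right) 6 \left(- \frac{1}{Q{\left(-1,5 \right)}} + \frac{5}{4}\right) 6 = 27 \left(-31\right) 6 \left(- \frac{1}{-4 - 1} + \frac{5}{4}\right) 6 = - 837 \cdot 6 \left(- \frac{1}{-5} + 5 \cdot \frac{1}{4}\right) 6 = - 837 \cdot 6 \left(\left(-1\right) \left(- \frac{1}{5}\right) + \frac{5}{4}\right) 6 = - 837 \cdot 6 \left(\frac{1}{5} + \frac{5}{4}\right) 6 = - 837 \cdot 6 \cdot \frac{29}{20} \cdot 6 = - 837 \cdot \frac{87}{10} \cdot 6 = \left(-837\right) \frac{261}{5} = - \frac{218457}{5}$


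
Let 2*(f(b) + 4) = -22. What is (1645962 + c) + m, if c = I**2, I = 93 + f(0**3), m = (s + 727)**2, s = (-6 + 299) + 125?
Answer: 2963071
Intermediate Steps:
f(b) = -15 (f(b) = -4 + (1/2)*(-22) = -4 - 11 = -15)
s = 418 (s = 293 + 125 = 418)
m = 1311025 (m = (418 + 727)**2 = 1145**2 = 1311025)
I = 78 (I = 93 - 15 = 78)
c = 6084 (c = 78**2 = 6084)
(1645962 + c) + m = (1645962 + 6084) + 1311025 = 1652046 + 1311025 = 2963071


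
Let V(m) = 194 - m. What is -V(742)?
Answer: 548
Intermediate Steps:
-V(742) = -(194 - 1*742) = -(194 - 742) = -1*(-548) = 548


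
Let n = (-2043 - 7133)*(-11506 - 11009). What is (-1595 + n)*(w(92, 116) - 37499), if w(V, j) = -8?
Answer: -7748797859815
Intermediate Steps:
n = 206597640 (n = -9176*(-22515) = 206597640)
(-1595 + n)*(w(92, 116) - 37499) = (-1595 + 206597640)*(-8 - 37499) = 206596045*(-37507) = -7748797859815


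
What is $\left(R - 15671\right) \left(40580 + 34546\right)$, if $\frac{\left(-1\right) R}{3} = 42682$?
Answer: $-10796883342$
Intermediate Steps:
$R = -128046$ ($R = \left(-3\right) 42682 = -128046$)
$\left(R - 15671\right) \left(40580 + 34546\right) = \left(-128046 - 15671\right) \left(40580 + 34546\right) = \left(-143717\right) 75126 = -10796883342$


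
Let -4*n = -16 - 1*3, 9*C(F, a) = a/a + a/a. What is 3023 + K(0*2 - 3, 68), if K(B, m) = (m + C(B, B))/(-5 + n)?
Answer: 24751/9 ≈ 2750.1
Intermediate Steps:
C(F, a) = 2/9 (C(F, a) = (a/a + a/a)/9 = (1 + 1)/9 = (⅑)*2 = 2/9)
n = 19/4 (n = -(-16 - 1*3)/4 = -(-16 - 3)/4 = -¼*(-19) = 19/4 ≈ 4.7500)
K(B, m) = -8/9 - 4*m (K(B, m) = (m + 2/9)/(-5 + 19/4) = (2/9 + m)/(-¼) = (2/9 + m)*(-4) = -8/9 - 4*m)
3023 + K(0*2 - 3, 68) = 3023 + (-8/9 - 4*68) = 3023 + (-8/9 - 272) = 3023 - 2456/9 = 24751/9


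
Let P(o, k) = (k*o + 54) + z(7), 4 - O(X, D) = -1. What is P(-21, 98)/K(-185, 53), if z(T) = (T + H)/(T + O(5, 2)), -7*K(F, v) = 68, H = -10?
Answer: 56119/272 ≈ 206.32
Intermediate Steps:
O(X, D) = 5 (O(X, D) = 4 - 1*(-1) = 4 + 1 = 5)
K(F, v) = -68/7 (K(F, v) = -⅐*68 = -68/7)
z(T) = (-10 + T)/(5 + T) (z(T) = (T - 10)/(T + 5) = (-10 + T)/(5 + T))
P(o, k) = 215/4 + k*o (P(o, k) = (k*o + 54) + (-10 + 7)/(5 + 7) = (54 + k*o) - 3/12 = (54 + k*o) + (1/12)*(-3) = (54 + k*o) - ¼ = 215/4 + k*o)
P(-21, 98)/K(-185, 53) = (215/4 + 98*(-21))/(-68/7) = (215/4 - 2058)*(-7/68) = -8017/4*(-7/68) = 56119/272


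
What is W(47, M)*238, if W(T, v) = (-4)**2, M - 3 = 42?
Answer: 3808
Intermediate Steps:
M = 45 (M = 3 + 42 = 45)
W(T, v) = 16
W(47, M)*238 = 16*238 = 3808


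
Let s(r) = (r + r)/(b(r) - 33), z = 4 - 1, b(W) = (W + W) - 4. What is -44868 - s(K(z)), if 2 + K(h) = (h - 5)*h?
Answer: -2378020/53 ≈ -44868.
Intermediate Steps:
b(W) = -4 + 2*W (b(W) = 2*W - 4 = -4 + 2*W)
z = 3
K(h) = -2 + h*(-5 + h) (K(h) = -2 + (h - 5)*h = -2 + (-5 + h)*h = -2 + h*(-5 + h))
s(r) = 2*r/(-37 + 2*r) (s(r) = (r + r)/((-4 + 2*r) - 33) = (2*r)/(-37 + 2*r) = 2*r/(-37 + 2*r))
-44868 - s(K(z)) = -44868 - 2*(-2 + 3² - 5*3)/(-37 + 2*(-2 + 3² - 5*3)) = -44868 - 2*(-2 + 9 - 15)/(-37 + 2*(-2 + 9 - 15)) = -44868 - 2*(-8)/(-37 + 2*(-8)) = -44868 - 2*(-8)/(-37 - 16) = -44868 - 2*(-8)/(-53) = -44868 - 2*(-8)*(-1)/53 = -44868 - 1*16/53 = -44868 - 16/53 = -2378020/53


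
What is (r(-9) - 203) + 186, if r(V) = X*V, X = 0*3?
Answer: -17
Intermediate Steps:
X = 0
r(V) = 0 (r(V) = 0*V = 0)
(r(-9) - 203) + 186 = (0 - 203) + 186 = -203 + 186 = -17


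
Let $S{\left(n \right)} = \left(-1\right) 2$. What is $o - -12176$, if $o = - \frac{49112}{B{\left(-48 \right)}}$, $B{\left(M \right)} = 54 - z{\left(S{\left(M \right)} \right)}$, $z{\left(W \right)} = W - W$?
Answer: $\frac{304196}{27} \approx 11267.0$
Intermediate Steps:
$S{\left(n \right)} = -2$
$z{\left(W \right)} = 0$
$B{\left(M \right)} = 54$ ($B{\left(M \right)} = 54 - 0 = 54 + 0 = 54$)
$o = - \frac{24556}{27}$ ($o = - \frac{49112}{54} = \left(-49112\right) \frac{1}{54} = - \frac{24556}{27} \approx -909.48$)
$o - -12176 = - \frac{24556}{27} - -12176 = - \frac{24556}{27} + 12176 = \frac{304196}{27}$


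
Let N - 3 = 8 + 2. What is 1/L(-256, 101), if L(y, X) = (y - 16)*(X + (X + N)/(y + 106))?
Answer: -25/681632 ≈ -3.6677e-5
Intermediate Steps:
N = 13 (N = 3 + (8 + 2) = 3 + 10 = 13)
L(y, X) = (-16 + y)*(X + (13 + X)/(106 + y)) (L(y, X) = (y - 16)*(X + (X + 13)/(y + 106)) = (-16 + y)*(X + (13 + X)/(106 + y)))
1/L(-256, 101) = 1/((-208 - 1712*101 + 13*(-256) + 101*(-256)² + 91*101*(-256))/(106 - 256)) = 1/((-208 - 172912 - 3328 + 101*65536 - 2352896)/(-150)) = 1/(-(-208 - 172912 - 3328 + 6619136 - 2352896)/150) = 1/(-1/150*4089792) = 1/(-681632/25) = -25/681632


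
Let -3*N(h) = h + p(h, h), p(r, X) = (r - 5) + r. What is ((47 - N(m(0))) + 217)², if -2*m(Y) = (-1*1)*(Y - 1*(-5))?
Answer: 2524921/36 ≈ 70137.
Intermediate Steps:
p(r, X) = -5 + 2*r (p(r, X) = (-5 + r) + r = -5 + 2*r)
m(Y) = 5/2 + Y/2 (m(Y) = -(-1*1)*(Y - 1*(-5))/2 = -(-1)*(Y + 5)/2 = -(-1)*(5 + Y)/2 = -(-5 - Y)/2 = 5/2 + Y/2)
N(h) = 5/3 - h (N(h) = -(h + (-5 + 2*h))/3 = -(-5 + 3*h)/3 = 5/3 - h)
((47 - N(m(0))) + 217)² = ((47 - (5/3 - (5/2 + (½)*0))) + 217)² = ((47 - (5/3 - (5/2 + 0))) + 217)² = ((47 - (5/3 - 1*5/2)) + 217)² = ((47 - (5/3 - 5/2)) + 217)² = ((47 - 1*(-⅚)) + 217)² = ((47 + ⅚) + 217)² = (287/6 + 217)² = (1589/6)² = 2524921/36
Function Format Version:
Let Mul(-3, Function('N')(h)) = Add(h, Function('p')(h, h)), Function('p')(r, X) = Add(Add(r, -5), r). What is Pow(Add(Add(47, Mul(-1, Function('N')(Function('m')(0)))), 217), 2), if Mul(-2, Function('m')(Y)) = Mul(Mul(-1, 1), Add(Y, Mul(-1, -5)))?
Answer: Rational(2524921, 36) ≈ 70137.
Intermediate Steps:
Function('p')(r, X) = Add(-5, Mul(2, r)) (Function('p')(r, X) = Add(Add(-5, r), r) = Add(-5, Mul(2, r)))
Function('m')(Y) = Add(Rational(5, 2), Mul(Rational(1, 2), Y)) (Function('m')(Y) = Mul(Rational(-1, 2), Mul(Mul(-1, 1), Add(Y, Mul(-1, -5)))) = Mul(Rational(-1, 2), Mul(-1, Add(Y, 5))) = Mul(Rational(-1, 2), Mul(-1, Add(5, Y))) = Mul(Rational(-1, 2), Add(-5, Mul(-1, Y))) = Add(Rational(5, 2), Mul(Rational(1, 2), Y)))
Function('N')(h) = Add(Rational(5, 3), Mul(-1, h)) (Function('N')(h) = Mul(Rational(-1, 3), Add(h, Add(-5, Mul(2, h)))) = Mul(Rational(-1, 3), Add(-5, Mul(3, h))) = Add(Rational(5, 3), Mul(-1, h)))
Pow(Add(Add(47, Mul(-1, Function('N')(Function('m')(0)))), 217), 2) = Pow(Add(Add(47, Mul(-1, Add(Rational(5, 3), Mul(-1, Add(Rational(5, 2), Mul(Rational(1, 2), 0)))))), 217), 2) = Pow(Add(Add(47, Mul(-1, Add(Rational(5, 3), Mul(-1, Add(Rational(5, 2), 0))))), 217), 2) = Pow(Add(Add(47, Mul(-1, Add(Rational(5, 3), Mul(-1, Rational(5, 2))))), 217), 2) = Pow(Add(Add(47, Mul(-1, Add(Rational(5, 3), Rational(-5, 2)))), 217), 2) = Pow(Add(Add(47, Mul(-1, Rational(-5, 6))), 217), 2) = Pow(Add(Add(47, Rational(5, 6)), 217), 2) = Pow(Add(Rational(287, 6), 217), 2) = Pow(Rational(1589, 6), 2) = Rational(2524921, 36)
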